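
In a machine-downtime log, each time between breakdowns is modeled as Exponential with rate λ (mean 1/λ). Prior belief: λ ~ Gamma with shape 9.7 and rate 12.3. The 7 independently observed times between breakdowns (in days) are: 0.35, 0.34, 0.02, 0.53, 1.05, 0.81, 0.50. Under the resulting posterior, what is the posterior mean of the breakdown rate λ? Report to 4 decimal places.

1.0503

With a Gamma(shape α, rate β) prior on the exponential rate λ, the posterior after n observations with total T = Σxᵢ is Gamma(α+n, β+T).
Sum of observations T = 3.60 days; n = 7.
Posterior: Gamma(9.7+7, 12.3+3.60) = Gamma(16.7, 15.90).
Posterior mean of λ = α/β = 16.7/15.90 = 1.0503.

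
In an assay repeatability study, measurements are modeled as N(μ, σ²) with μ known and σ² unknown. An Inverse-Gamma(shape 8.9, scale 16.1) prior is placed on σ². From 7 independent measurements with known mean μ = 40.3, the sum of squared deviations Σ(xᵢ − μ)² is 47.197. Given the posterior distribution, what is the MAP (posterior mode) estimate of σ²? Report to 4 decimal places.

2.9626

With known mean μ and an Inverse-Gamma(α, β) prior on σ², the Normal likelihood is conjugate: posterior is Inv-Gamma(α + n/2, β + Σ(xᵢ−μ)²/2).
Posterior: Inv-Gamma(8.9 + 7/2, 16.1 + 47.197/2) = Inv-Gamma(12.40, 39.6985).
Mode = β/(α+1) = 39.6985/13.40 = 2.9626.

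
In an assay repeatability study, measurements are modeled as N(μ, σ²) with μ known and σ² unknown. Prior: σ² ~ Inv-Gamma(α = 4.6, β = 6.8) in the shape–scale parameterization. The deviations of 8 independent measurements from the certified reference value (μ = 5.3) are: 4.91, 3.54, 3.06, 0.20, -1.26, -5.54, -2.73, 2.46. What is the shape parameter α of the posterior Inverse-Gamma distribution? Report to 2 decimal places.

With known mean μ and an Inverse-Gamma(α, β) prior on σ², the Normal likelihood is conjugate: posterior is Inv-Gamma(α + n/2, β + Σ(xᵢ−μ)²/2).
Σ(xᵢ−μ)² = (4.91)² + (3.54)² + (3.06)² + (0.20)² + (-1.26)² + (-5.54)² + (-2.73)² + (2.46)² = 91.8270.
Posterior: Inv-Gamma(4.6 + 8/2, 6.8 + 91.8270/2) = Inv-Gamma(8.60, 52.71350).
Posterior α = 8.60.

8.60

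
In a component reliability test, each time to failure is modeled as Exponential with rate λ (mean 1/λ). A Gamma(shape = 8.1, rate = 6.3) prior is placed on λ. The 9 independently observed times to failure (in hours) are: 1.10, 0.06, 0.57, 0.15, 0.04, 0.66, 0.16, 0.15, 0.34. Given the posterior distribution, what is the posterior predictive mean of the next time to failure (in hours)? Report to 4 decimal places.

With a Gamma(shape α, rate β) prior on the exponential rate λ, the posterior after n observations with total T = Σxᵢ is Gamma(α+n, β+T).
Sum of observations T = 3.23 hours; n = 9.
Posterior: Gamma(8.1+9, 6.3+3.23) = Gamma(17.1, 9.53).
The predictive distribution for the next observation is Lomax; its mean is β/(α−1) = 9.53/16.1 = 0.5919.

0.5919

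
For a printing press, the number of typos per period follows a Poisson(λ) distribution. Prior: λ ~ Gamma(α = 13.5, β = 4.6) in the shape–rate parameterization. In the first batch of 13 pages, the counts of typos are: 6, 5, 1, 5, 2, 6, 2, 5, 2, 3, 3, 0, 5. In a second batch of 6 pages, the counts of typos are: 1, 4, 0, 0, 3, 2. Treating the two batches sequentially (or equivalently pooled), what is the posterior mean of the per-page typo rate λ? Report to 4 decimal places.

With a Gamma(shape α, rate β) prior, the Poisson likelihood is conjugate: the posterior is Gamma(α + ΣXᵢ, β + n).
Batch 1: sum of counts S = 45 over n = 13 pages.
After batch 1: Gamma(α+S, β+n) = Gamma(13.5+45, 4.6+13) = Gamma(58.5, 17.6).
Batch 2: sum of counts S = 10 over n = 6 pages.
After batch 2: Gamma(α+S, β+n) = Gamma(58.5+10, 17.6+6) = Gamma(68.5, 23.6).
Posterior mean = α/β = 68.5/23.6 = 2.9025.

2.9025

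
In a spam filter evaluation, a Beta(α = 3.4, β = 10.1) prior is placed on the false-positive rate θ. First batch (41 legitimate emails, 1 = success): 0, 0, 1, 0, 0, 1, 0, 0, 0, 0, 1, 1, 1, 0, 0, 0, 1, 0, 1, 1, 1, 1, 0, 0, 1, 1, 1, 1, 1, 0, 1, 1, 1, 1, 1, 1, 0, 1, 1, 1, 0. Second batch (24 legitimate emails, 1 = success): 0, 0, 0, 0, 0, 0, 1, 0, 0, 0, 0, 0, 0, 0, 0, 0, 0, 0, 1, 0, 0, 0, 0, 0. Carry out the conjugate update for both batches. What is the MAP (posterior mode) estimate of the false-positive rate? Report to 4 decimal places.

The Beta prior is conjugate to a Binomial/Bernoulli likelihood; the update adds successes to α and failures to β.
After batch 1: Beta(3.4+24, 10.1+17) = Beta(27.4, 27.1).
After batch 2: Beta(27.4+2, 27.1+22) = Beta(29.4, 49.1).
Mode of Beta(a,b) for a,b>1 is (a−1)/(a+b−2) = 28.4/76.5 = 0.3712.

0.3712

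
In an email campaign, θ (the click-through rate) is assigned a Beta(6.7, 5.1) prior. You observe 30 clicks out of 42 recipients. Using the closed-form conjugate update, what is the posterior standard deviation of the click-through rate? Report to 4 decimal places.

0.0629

The Beta prior is conjugate to a Binomial/Bernoulli likelihood; the update adds successes to α and failures to β.
Posterior: Beta(α+k, β+n−k) = Beta(6.7+30, 5.1+12) = Beta(36.7, 17.1).
Var = αβ/((α+β)²(α+β+1)) = 36.7·17.1/(53.8²·54.8) = 0.00395655; SD = √0.00395655 = 0.0629.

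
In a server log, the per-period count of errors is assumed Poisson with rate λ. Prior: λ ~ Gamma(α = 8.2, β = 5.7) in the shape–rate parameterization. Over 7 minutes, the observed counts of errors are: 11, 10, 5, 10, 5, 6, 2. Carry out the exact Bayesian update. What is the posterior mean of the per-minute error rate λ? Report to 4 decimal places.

With a Gamma(shape α, rate β) prior, the Poisson likelihood is conjugate: the posterior is Gamma(α + ΣXᵢ, β + n).
Sum of counts S = 49 over n = 7 minutes.
Posterior: Gamma(α+S, β+n) = Gamma(8.2+49, 5.7+7) = Gamma(57.2, 12.7).
Posterior mean = α/β = 57.2/12.7 = 4.5039.

4.5039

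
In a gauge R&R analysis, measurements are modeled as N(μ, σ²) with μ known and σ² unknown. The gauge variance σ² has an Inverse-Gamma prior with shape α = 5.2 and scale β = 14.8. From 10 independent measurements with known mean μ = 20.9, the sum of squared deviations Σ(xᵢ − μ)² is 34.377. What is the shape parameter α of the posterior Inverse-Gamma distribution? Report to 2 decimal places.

10.20

With known mean μ and an Inverse-Gamma(α, β) prior on σ², the Normal likelihood is conjugate: posterior is Inv-Gamma(α + n/2, β + Σ(xᵢ−μ)²/2).
Posterior: Inv-Gamma(5.2 + 10/2, 14.8 + 34.377/2) = Inv-Gamma(10.20, 31.9885).
Posterior α = 10.20.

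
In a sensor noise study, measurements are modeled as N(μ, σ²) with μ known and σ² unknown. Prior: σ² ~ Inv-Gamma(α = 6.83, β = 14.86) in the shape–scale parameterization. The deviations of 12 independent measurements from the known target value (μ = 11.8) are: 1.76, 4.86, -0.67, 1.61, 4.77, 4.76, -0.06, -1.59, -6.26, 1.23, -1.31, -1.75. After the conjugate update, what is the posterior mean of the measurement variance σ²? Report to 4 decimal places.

6.4624

With known mean μ and an Inverse-Gamma(α, β) prior on σ², the Normal likelihood is conjugate: posterior is Inv-Gamma(α + n/2, β + Σ(xᵢ−μ)²/2).
Σ(xᵢ−μ)² = (1.76)² + (4.86)² + (-0.67)² + (1.61)² + (4.77)² + (4.76)² + (-0.06)² + (-1.59)² + (-6.26)² + (1.23)² + (-1.31)² + (-1.75)² = 123.1795.
Posterior: Inv-Gamma(6.83 + 12/2, 14.86 + 123.1795/2) = Inv-Gamma(12.83, 76.44975).
E[σ²|data] = β/(α−1) = 76.44975/11.83 = 6.4624.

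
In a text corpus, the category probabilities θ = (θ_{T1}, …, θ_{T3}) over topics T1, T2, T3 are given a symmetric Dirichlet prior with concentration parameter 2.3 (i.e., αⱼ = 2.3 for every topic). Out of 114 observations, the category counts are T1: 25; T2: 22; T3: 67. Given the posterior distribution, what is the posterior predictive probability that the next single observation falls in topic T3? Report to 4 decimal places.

The Dirichlet prior is conjugate to the Multinomial likelihood: each posterior αⱼ = prior αⱼ + observed count nⱼ.
Posterior concentration: (27.3, 24.3, 69.3), total = 120.9.
P(next = T3 | data) = α_{T3}/Σα = 0.5732.

0.5732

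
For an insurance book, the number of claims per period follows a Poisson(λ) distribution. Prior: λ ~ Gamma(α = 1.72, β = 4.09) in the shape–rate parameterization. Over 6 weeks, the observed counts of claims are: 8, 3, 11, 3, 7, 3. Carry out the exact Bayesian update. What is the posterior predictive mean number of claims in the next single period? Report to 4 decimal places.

3.6392

With a Gamma(shape α, rate β) prior, the Poisson likelihood is conjugate: the posterior is Gamma(α + ΣXᵢ, β + n).
Sum of counts S = 35 over n = 6 weeks.
Posterior: Gamma(α+S, β+n) = Gamma(1.72+35, 4.09+6) = Gamma(36.72, 10.09).
The predictive distribution for one future period is NegBinom with mean α/β = 3.6392.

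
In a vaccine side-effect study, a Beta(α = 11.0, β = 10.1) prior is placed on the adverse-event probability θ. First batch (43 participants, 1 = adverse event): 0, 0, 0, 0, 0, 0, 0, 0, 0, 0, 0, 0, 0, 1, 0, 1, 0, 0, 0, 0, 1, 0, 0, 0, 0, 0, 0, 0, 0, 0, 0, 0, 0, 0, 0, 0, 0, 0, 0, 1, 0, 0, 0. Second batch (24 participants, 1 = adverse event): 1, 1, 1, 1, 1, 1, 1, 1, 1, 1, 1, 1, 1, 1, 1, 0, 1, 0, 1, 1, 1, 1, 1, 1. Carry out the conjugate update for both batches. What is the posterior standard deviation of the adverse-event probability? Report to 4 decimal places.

0.0523

The Beta prior is conjugate to a Binomial/Bernoulli likelihood; the update adds successes to α and failures to β.
After batch 1: Beta(11.0+4, 10.1+39) = Beta(15.0, 49.1).
After batch 2: Beta(15.0+22, 49.1+2) = Beta(37.0, 51.1).
Var = αβ/((α+β)²(α+β+1)) = 37.0·51.1/(88.1²·89.1) = 0.00273397; SD = √0.00273397 = 0.0523.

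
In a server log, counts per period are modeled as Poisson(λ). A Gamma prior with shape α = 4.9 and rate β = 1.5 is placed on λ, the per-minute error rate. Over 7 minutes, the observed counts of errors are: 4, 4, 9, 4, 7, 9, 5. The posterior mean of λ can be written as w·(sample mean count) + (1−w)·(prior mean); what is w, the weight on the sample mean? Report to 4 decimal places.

0.8235

With a Gamma(shape α, rate β) prior, the Poisson likelihood is conjugate: the posterior is Gamma(α + ΣXᵢ, β + n).
Posterior mean = (α₀+S)/(β₀+n) = [n/(β₀+n)]·(S/n) + [β₀/(β₀+n)]·(α₀/β₀), so only n and β₀ enter the weight.
Weight on data w = n/(β₀+n) = 7/(1.5+7) = 7/8.5 = 0.8235.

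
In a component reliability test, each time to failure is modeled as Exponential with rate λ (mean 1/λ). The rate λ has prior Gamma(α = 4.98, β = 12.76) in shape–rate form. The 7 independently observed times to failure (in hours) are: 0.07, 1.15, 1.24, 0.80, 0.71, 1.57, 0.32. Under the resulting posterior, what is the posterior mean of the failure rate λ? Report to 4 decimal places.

With a Gamma(shape α, rate β) prior on the exponential rate λ, the posterior after n observations with total T = Σxᵢ is Gamma(α+n, β+T).
Sum of observations T = 5.86 hours; n = 7.
Posterior: Gamma(4.98+7, 12.76+5.86) = Gamma(11.98, 18.62).
Posterior mean of λ = α/β = 11.98/18.62 = 0.6434.

0.6434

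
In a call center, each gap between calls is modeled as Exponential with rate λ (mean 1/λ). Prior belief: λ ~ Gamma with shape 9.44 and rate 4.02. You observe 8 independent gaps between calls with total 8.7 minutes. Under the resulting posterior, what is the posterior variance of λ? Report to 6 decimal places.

0.107788

With a Gamma(shape α, rate β) prior on the exponential rate λ, the posterior after n observations with total T = Σxᵢ is Gamma(α+n, β+T).
Posterior: Gamma(9.44+8, 4.02+8.7) = Gamma(17.44, 12.72).
Var = α/β² = 0.107788.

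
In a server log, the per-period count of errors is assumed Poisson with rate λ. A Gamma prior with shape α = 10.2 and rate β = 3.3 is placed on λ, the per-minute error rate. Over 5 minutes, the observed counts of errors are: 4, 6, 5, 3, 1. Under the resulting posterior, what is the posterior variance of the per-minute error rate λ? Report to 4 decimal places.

0.4239

With a Gamma(shape α, rate β) prior, the Poisson likelihood is conjugate: the posterior is Gamma(α + ΣXᵢ, β + n).
Sum of counts S = 19 over n = 5 minutes.
Posterior: Gamma(α+S, β+n) = Gamma(10.2+19, 3.3+5) = Gamma(29.2, 8.3).
Var = α/β² = 29.2/8.3² = 0.4239.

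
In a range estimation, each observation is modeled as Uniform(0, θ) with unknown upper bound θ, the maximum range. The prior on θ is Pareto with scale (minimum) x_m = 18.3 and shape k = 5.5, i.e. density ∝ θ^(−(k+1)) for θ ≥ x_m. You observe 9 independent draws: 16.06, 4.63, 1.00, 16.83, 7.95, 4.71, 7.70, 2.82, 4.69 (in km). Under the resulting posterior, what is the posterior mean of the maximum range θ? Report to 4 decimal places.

A Pareto(scale x_m, shape k) prior on the upper bound θ of Uniform(0, θ) is conjugate: posterior is Pareto(max(x_m, max xᵢ), k + n).
Sample maximum = 16.83; prior scale x_m = 18.3 → posterior scale = max = 18.30.
Posterior shape = 5.5 + 9 = 14.5.
E[θ|data] = k·x_m/(k−1) = 14.5·18.30/13.5 = 19.6556.

19.6556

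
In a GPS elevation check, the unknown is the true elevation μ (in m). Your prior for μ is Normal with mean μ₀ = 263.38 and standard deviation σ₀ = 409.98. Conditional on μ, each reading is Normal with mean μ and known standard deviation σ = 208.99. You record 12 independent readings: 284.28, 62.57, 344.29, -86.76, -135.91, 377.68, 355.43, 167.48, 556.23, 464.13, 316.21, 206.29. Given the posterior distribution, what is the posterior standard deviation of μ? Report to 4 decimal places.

59.6874

For Normal data with known variance σ², a Normal(μ₀, σ₀²) prior on μ is conjugate. Posterior precision = 1/σ₀² + n/σ²; posterior mean is the precision-weighted average of μ₀ and x̄.
σ₀² = 409.98² = 168083.6004, σ² = 208.99² = 43676.8201; σ² + n·σ₀² = 43676.8201 + 12·168083.6004 = 2060680.0249.
Posterior precision = 1/σ₀² + n/σ² = 1/168083.6004 + 12/43676.8201 = (σ² + n·σ₀²)/(σ₀²σ²) = 2060680.0249/(168083.6004·43676.8201); posterior variance σₙ² = σ₀²σ²/(σ² + n·σ₀²) = 168083.6004·43676.8201/2060680.0249 = 3562.589576.
Posterior SD = √σₙ² = √(168083.6004·43676.8201/2060680.0249) = 59.6874.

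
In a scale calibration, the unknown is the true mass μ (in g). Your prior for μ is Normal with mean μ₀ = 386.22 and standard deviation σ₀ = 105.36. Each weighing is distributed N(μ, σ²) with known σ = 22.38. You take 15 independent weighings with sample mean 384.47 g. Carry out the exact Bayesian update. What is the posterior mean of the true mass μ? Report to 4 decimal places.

384.4752

For Normal data with known variance σ², a Normal(μ₀, σ₀²) prior on μ is conjugate. Posterior precision = 1/σ₀² + n/σ²; posterior mean is the precision-weighted average of μ₀ and x̄.
n·x̄ = 15·384.47 = 5767.05.
σ₀² = 105.36² = 11100.7296, σ² = 22.38² = 500.8644; σ² + n·σ₀² = 500.8644 + 15·11100.7296 = 167011.8084.
Posterior mean = (μ₀/σ₀² + n·x̄/σ²)/(1/σ₀² + n/σ²) = (σ²·μ₀ + σ₀²·n·x̄)/(σ² + n·σ₀²) = (500.8644·386.22 + 11100.7296·5767.05)/167011.8084 = 64211906.488248/167011.8084 = 384.4752.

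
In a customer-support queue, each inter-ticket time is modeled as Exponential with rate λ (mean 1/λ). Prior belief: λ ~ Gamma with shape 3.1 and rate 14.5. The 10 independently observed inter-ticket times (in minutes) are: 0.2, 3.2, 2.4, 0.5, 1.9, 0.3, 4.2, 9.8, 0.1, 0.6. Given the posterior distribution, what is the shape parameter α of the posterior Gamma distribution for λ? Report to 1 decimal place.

13.1

With a Gamma(shape α, rate β) prior on the exponential rate λ, the posterior after n observations with total T = Σxᵢ is Gamma(α+n, β+T).
Sum of observations T = 23.2 minutes; n = 10.
Posterior: Gamma(3.1+10, 14.5+23.2) = Gamma(13.1, 37.7).
Posterior α = 13.1.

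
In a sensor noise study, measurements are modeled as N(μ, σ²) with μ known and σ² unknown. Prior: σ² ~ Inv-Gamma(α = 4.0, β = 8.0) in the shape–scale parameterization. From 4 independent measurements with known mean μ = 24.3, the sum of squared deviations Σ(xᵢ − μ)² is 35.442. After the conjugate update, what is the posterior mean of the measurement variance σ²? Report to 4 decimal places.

5.1442

With known mean μ and an Inverse-Gamma(α, β) prior on σ², the Normal likelihood is conjugate: posterior is Inv-Gamma(α + n/2, β + Σ(xᵢ−μ)²/2).
Posterior: Inv-Gamma(4.0 + 4/2, 8.0 + 35.442/2) = Inv-Gamma(6.00, 25.7210).
E[σ²|data] = β/(α−1) = 25.7210/5.00 = 5.1442.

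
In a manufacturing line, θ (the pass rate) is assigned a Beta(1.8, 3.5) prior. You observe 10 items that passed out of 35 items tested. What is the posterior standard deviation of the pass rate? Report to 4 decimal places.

The Beta prior is conjugate to a Binomial/Bernoulli likelihood; the update adds successes to α and failures to β.
Posterior: Beta(α+k, β+n−k) = Beta(1.8+10, 3.5+25) = Beta(11.8, 28.5).
Var = αβ/((α+β)²(α+β+1)) = 11.8·28.5/(40.3²·41.3) = 0.00501380; SD = √0.00501380 = 0.0708.

0.0708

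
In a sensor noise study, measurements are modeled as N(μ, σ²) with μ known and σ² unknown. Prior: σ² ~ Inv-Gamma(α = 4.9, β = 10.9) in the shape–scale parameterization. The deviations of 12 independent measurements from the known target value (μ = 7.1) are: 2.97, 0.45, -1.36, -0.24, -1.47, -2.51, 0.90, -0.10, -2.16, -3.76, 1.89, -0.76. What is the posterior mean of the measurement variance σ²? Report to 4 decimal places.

With known mean μ and an Inverse-Gamma(α, β) prior on σ², the Normal likelihood is conjugate: posterior is Inv-Gamma(α + n/2, β + Σ(xᵢ−μ)²/2).
Σ(xᵢ−μ)² = (2.97)² + (0.45)² + (-1.36)² + (-0.24)² + (-1.47)² + (-2.51)² + (0.90)² + (-0.10)² + (-2.16)² + (-3.76)² + (1.89)² + (-0.76)² = 43.1645.
Posterior: Inv-Gamma(4.9 + 12/2, 10.9 + 43.1645/2) = Inv-Gamma(10.90, 32.48225).
E[σ²|data] = β/(α−1) = 32.48225/9.90 = 3.2810.

3.2810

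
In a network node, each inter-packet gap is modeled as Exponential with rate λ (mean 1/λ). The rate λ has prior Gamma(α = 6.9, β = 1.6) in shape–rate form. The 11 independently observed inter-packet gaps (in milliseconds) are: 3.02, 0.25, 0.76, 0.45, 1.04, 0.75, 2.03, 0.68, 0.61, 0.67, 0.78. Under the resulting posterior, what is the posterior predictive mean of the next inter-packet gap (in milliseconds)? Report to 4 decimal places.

With a Gamma(shape α, rate β) prior on the exponential rate λ, the posterior after n observations with total T = Σxᵢ is Gamma(α+n, β+T).
Sum of observations T = 11.04 milliseconds; n = 11.
Posterior: Gamma(6.9+11, 1.6+11.04) = Gamma(17.9, 12.64).
The predictive distribution for the next observation is Lomax; its mean is β/(α−1) = 12.64/16.9 = 0.7479.

0.7479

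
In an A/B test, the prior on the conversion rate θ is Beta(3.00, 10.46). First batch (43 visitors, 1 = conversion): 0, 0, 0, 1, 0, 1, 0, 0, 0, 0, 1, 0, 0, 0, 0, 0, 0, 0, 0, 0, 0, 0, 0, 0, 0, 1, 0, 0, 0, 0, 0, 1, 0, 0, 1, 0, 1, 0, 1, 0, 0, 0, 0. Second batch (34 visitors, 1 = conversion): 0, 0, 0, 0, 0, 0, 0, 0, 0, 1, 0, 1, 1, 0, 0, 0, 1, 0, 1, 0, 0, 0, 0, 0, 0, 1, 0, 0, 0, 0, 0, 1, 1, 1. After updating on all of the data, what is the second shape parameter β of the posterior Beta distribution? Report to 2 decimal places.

The Beta prior is conjugate to a Binomial/Bernoulli likelihood; the update adds successes to α and failures to β.
After batch 1: Beta(3.00+8, 10.46+35) = Beta(11.00, 45.46).
After batch 2: Beta(11.00+9, 45.46+25) = Beta(20.00, 70.46).
Posterior β = 70.46.

70.46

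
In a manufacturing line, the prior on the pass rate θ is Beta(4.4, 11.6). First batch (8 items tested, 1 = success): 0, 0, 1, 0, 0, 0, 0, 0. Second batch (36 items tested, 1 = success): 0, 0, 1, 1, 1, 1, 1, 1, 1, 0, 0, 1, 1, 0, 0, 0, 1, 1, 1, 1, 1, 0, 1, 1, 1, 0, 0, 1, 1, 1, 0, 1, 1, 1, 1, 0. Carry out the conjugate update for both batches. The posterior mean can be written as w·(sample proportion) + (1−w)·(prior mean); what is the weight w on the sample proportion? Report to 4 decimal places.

The Beta prior is conjugate to a Binomial/Bernoulli likelihood; the update adds successes to α and failures to β.
Total number of items tested: n = 8 + 36 = 44.
Posterior mean = (α₀+k)/(α₀+β₀+n) = [n/(α₀+β₀+n)]·(k/n) + [(α₀+β₀)/(α₀+β₀+n)]·α₀/(α₀+β₀), so only n and the prior enter the weight.
The weight on the data is w = n/(α₀+β₀+n) = 44/(4.4+11.6+44) = 44/60.0 = 0.7333.

0.7333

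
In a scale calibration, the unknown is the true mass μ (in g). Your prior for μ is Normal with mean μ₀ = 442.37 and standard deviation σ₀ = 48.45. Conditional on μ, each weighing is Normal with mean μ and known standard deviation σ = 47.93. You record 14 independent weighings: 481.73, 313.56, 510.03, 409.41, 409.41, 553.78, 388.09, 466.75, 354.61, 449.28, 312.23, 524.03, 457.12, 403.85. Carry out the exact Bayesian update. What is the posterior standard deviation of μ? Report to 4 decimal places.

For Normal data with known variance σ², a Normal(μ₀, σ₀²) prior on μ is conjugate. Posterior precision = 1/σ₀² + n/σ²; posterior mean is the precision-weighted average of μ₀ and x̄.
σ₀² = 48.45² = 2347.4025, σ² = 47.93² = 2297.2849; σ² + n·σ₀² = 2297.2849 + 14·2347.4025 = 35160.9199.
Posterior precision = 1/σ₀² + n/σ² = 1/2347.4025 + 14/2297.2849 = (σ² + n·σ₀²)/(σ₀²σ²) = 35160.9199/(2347.4025·2297.2849); posterior variance σₙ² = σ₀²σ²/(σ² + n·σ₀²) = 2347.4025·2297.2849/35160.9199 = 153.370627.
Posterior SD = √σₙ² = √(2347.4025·2297.2849/35160.9199) = 12.3843.

12.3843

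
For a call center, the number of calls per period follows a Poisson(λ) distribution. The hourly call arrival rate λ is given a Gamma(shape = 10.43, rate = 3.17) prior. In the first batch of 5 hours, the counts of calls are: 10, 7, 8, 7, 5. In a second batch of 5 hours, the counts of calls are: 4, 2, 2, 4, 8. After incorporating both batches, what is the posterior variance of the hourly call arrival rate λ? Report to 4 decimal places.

With a Gamma(shape α, rate β) prior, the Poisson likelihood is conjugate: the posterior is Gamma(α + ΣXᵢ, β + n).
Batch 1: sum of counts S = 37 over n = 5 hours.
After batch 1: Gamma(α+S, β+n) = Gamma(10.43+37, 3.17+5) = Gamma(47.43, 8.17).
Batch 2: sum of counts S = 20 over n = 5 hours.
After batch 2: Gamma(α+S, β+n) = Gamma(47.43+20, 8.17+5) = Gamma(67.43, 13.17).
Var = α/β² = 67.43/13.17² = 0.3888.

0.3888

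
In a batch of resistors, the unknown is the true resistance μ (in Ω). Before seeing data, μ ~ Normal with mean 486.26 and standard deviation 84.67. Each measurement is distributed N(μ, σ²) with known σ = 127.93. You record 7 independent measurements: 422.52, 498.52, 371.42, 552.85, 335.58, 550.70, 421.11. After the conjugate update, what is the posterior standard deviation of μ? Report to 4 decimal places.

For Normal data with known variance σ², a Normal(μ₀, σ₀²) prior on μ is conjugate. Posterior precision = 1/σ₀² + n/σ²; posterior mean is the precision-weighted average of μ₀ and x̄.
σ₀² = 84.67² = 7169.0089, σ² = 127.93² = 16366.0849; σ² + n·σ₀² = 16366.0849 + 7·7169.0089 = 66549.1472.
Posterior precision = 1/σ₀² + n/σ² = 1/7169.0089 + 7/16366.0849 = (σ² + n·σ₀²)/(σ₀²σ²) = 66549.1472/(7169.0089·16366.0849); posterior variance σₙ² = σ₀²σ²/(σ² + n·σ₀²) = 7169.0089·16366.0849/66549.1472 = 1763.036992.
Posterior SD = √σₙ² = √(7169.0089·16366.0849/66549.1472) = 41.9885.

41.9885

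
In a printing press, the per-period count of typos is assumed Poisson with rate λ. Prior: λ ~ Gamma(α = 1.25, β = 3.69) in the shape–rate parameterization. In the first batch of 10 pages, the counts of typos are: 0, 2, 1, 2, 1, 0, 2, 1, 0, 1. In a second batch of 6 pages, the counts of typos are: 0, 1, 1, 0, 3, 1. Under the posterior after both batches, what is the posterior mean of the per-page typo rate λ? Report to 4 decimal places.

With a Gamma(shape α, rate β) prior, the Poisson likelihood is conjugate: the posterior is Gamma(α + ΣXᵢ, β + n).
Batch 1: sum of counts S = 10 over n = 10 pages.
After batch 1: Gamma(α+S, β+n) = Gamma(1.25+10, 3.69+10) = Gamma(11.25, 13.69).
Batch 2: sum of counts S = 6 over n = 6 pages.
After batch 2: Gamma(α+S, β+n) = Gamma(11.25+6, 13.69+6) = Gamma(17.25, 19.69).
Posterior mean = α/β = 17.25/19.69 = 0.8761.

0.8761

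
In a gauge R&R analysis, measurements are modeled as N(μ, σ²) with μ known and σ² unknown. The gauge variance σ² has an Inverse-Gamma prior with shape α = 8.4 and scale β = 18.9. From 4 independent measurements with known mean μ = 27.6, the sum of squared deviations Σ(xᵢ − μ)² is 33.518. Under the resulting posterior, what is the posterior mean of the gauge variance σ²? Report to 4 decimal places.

3.7935

With known mean μ and an Inverse-Gamma(α, β) prior on σ², the Normal likelihood is conjugate: posterior is Inv-Gamma(α + n/2, β + Σ(xᵢ−μ)²/2).
Posterior: Inv-Gamma(8.4 + 4/2, 18.9 + 33.518/2) = Inv-Gamma(10.40, 35.6590).
E[σ²|data] = β/(α−1) = 35.6590/9.40 = 3.7935.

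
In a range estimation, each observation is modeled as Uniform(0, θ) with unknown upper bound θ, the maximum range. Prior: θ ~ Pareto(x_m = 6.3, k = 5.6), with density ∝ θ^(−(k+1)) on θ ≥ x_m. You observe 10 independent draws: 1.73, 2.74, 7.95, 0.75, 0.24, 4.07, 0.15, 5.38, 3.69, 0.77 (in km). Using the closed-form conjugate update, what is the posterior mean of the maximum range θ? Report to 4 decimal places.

A Pareto(scale x_m, shape k) prior on the upper bound θ of Uniform(0, θ) is conjugate: posterior is Pareto(max(x_m, max xᵢ), k + n).
Sample maximum = 7.95; prior scale x_m = 6.3 → posterior scale = max = 7.95.
Posterior shape = 5.6 + 10 = 15.6.
E[θ|data] = k·x_m/(k−1) = 15.6·7.95/14.6 = 8.4945.

8.4945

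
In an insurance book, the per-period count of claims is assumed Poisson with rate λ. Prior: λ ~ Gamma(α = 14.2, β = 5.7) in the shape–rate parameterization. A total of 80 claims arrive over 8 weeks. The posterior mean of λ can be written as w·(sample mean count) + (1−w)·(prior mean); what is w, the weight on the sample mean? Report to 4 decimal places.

0.5839

With a Gamma(shape α, rate β) prior, the Poisson likelihood is conjugate: the posterior is Gamma(α + ΣXᵢ, β + n).
Posterior mean = (α₀+S)/(β₀+n) = [n/(β₀+n)]·(S/n) + [β₀/(β₀+n)]·(α₀/β₀), so only n and β₀ enter the weight.
Weight on data w = n/(β₀+n) = 8/(5.7+8) = 8/13.7 = 0.5839.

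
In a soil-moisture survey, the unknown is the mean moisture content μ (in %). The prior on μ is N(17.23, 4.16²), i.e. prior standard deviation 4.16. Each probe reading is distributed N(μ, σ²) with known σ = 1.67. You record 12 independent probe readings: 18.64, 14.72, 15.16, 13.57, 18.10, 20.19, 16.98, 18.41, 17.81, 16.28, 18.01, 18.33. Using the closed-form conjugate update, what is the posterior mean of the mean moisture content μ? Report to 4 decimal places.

17.1840

For Normal data with known variance σ², a Normal(μ₀, σ₀²) prior on μ is conjugate. Posterior precision = 1/σ₀² + n/σ²; posterior mean is the precision-weighted average of μ₀ and x̄.
Σxᵢ = 18.64 + 14.72 + 15.16 + 13.57 + 18.10 + 20.19 + 16.98 + 18.41 + 17.81 + 16.28 + 18.01 + 18.33 = 206.2, so n·x̄ = 206.2.
σ₀² = 4.16² = 17.3056, σ² = 1.67² = 2.7889; σ² + n·σ₀² = 2.7889 + 12·17.3056 = 210.4561.
Posterior mean = (μ₀/σ₀² + n·x̄/σ²)/(1/σ₀² + n/σ²) = (σ²·μ₀ + σ₀²·n·x̄)/(σ² + n·σ₀²) = (2.7889·17.23 + 17.3056·206.2)/210.4561 = 3616.467467/210.4561 = 17.1840.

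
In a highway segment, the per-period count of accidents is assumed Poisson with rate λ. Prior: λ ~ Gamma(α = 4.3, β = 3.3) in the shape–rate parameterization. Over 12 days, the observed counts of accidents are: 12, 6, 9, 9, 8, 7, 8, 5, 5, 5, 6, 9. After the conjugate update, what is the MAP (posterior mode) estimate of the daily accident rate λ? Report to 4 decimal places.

6.0327

With a Gamma(shape α, rate β) prior, the Poisson likelihood is conjugate: the posterior is Gamma(α + ΣXᵢ, β + n).
Sum of counts S = 89 over n = 12 days.
Posterior: Gamma(α+S, β+n) = Gamma(4.3+89, 3.3+12) = Gamma(93.3, 15.3).
Mode of Gamma(α,β) for α≥1 is (α−1)/β = 92.3/15.3 = 6.0327.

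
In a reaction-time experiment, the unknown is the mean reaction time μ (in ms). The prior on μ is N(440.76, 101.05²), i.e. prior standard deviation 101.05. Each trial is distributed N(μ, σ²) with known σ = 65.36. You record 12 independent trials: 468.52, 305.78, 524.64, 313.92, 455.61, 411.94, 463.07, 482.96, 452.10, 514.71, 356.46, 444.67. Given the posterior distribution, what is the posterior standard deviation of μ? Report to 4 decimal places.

For Normal data with known variance σ², a Normal(μ₀, σ₀²) prior on μ is conjugate. Posterior precision = 1/σ₀² + n/σ²; posterior mean is the precision-weighted average of μ₀ and x̄.
σ₀² = 101.05² = 10211.1025, σ² = 65.36² = 4271.9296; σ² + n·σ₀² = 4271.9296 + 12·10211.1025 = 126805.1596.
Posterior precision = 1/σ₀² + n/σ² = 1/10211.1025 + 12/4271.9296 = (σ² + n·σ₀²)/(σ₀²σ²) = 126805.1596/(10211.1025·4271.9296); posterior variance σₙ² = σ₀²σ²/(σ² + n·σ₀²) = 10211.1025·4271.9296/126805.1596 = 344.001073.
Posterior SD = √σₙ² = √(10211.1025·4271.9296/126805.1596) = 18.5473.

18.5473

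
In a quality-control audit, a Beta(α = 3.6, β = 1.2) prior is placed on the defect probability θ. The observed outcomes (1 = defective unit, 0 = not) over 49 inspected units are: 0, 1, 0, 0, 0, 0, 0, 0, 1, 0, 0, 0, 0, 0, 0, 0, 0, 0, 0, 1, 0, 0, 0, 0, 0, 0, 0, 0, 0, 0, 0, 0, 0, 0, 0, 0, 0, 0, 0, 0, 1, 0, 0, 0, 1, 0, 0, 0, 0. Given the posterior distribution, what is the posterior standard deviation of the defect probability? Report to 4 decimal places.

The Beta prior is conjugate to a Binomial/Bernoulli likelihood; the update adds successes to α and failures to β.
Posterior: Beta(α+k, β+n−k) = Beta(3.6+5, 1.2+44) = Beta(8.6, 45.2).
Var = αβ/((α+β)²(α+β+1)) = 8.6·45.2/(53.8²·54.8) = 0.00245071; SD = √0.00245071 = 0.0495.

0.0495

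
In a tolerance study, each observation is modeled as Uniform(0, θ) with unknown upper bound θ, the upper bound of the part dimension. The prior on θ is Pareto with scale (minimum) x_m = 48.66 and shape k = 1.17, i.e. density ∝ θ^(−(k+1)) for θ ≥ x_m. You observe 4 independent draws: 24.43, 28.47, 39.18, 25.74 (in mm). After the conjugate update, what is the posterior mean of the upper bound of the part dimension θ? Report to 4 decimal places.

60.3291

A Pareto(scale x_m, shape k) prior on the upper bound θ of Uniform(0, θ) is conjugate: posterior is Pareto(max(x_m, max xᵢ), k + n).
Sample maximum = 39.18; prior scale x_m = 48.66 → posterior scale = max = 48.66.
Posterior shape = 1.17 + 4 = 5.17.
E[θ|data] = k·x_m/(k−1) = 5.17·48.66/4.17 = 60.3291.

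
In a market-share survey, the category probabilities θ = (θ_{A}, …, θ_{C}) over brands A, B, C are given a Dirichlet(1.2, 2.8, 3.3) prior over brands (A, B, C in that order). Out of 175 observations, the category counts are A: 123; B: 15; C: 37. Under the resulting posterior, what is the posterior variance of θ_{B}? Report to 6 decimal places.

The Dirichlet prior is conjugate to the Multinomial likelihood: each posterior αⱼ = prior αⱼ + observed count nⱼ.
Posterior concentration: (124.2, 17.8, 40.3), total = 182.3.
Var[θ_j] = α_j(Σα−α_j)/((Σα)²(Σα+1)) = 17.8·164.5/(182.3²·183.3) = 0.000481.

0.000481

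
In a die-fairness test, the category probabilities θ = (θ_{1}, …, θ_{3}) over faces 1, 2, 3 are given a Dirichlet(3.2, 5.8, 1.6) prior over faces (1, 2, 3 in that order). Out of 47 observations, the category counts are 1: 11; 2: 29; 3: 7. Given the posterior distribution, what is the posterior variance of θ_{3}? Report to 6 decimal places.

The Dirichlet prior is conjugate to the Multinomial likelihood: each posterior αⱼ = prior αⱼ + observed count nⱼ.
Posterior concentration: (14.2, 34.8, 8.6), total = 57.6.
Var[θ_j] = α_j(Σα−α_j)/((Σα)²(Σα+1)) = 8.6·49.0/(57.6²·58.6) = 0.002167.

0.002167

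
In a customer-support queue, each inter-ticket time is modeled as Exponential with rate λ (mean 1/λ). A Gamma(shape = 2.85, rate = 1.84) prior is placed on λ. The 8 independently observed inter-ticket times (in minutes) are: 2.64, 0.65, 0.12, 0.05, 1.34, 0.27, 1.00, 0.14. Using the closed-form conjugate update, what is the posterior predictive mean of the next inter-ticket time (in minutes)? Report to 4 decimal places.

0.8173

With a Gamma(shape α, rate β) prior on the exponential rate λ, the posterior after n observations with total T = Σxᵢ is Gamma(α+n, β+T).
Sum of observations T = 6.21 minutes; n = 8.
Posterior: Gamma(2.85+8, 1.84+6.21) = Gamma(10.85, 8.05).
The predictive distribution for the next observation is Lomax; its mean is β/(α−1) = 8.05/9.85 = 0.8173.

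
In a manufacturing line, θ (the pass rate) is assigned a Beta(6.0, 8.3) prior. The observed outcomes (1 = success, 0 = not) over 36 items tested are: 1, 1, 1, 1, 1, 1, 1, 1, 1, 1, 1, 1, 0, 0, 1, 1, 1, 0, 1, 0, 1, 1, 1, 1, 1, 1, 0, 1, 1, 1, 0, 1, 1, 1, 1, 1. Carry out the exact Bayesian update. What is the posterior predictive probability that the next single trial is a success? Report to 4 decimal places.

0.7157

The Beta prior is conjugate to a Binomial/Bernoulli likelihood; the update adds successes to α and failures to β.
Posterior: Beta(α+k, β+n−k) = Beta(6.0+30, 8.3+6) = Beta(36.0, 14.3).
For a single future Bernoulli trial, P(success | data) = α/(α+β) = 0.7157.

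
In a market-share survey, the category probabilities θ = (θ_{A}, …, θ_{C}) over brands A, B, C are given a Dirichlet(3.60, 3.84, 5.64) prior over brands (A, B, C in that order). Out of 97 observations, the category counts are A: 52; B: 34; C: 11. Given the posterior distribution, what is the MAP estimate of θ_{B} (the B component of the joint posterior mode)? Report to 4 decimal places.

0.3440

The Dirichlet prior is conjugate to the Multinomial likelihood: each posterior αⱼ = prior αⱼ + observed count nⱼ.
Posterior concentration: (55.60, 37.84, 16.64), total = 110.08.
Joint mode component: (α_{B}−1)/(Σα−K) = 36.84/107.08 = 0.3440.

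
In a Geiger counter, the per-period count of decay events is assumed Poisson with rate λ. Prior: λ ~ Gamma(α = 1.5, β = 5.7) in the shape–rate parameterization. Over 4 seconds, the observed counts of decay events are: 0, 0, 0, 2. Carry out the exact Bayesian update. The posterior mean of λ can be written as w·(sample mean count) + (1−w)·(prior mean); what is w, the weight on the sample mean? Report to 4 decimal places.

With a Gamma(shape α, rate β) prior, the Poisson likelihood is conjugate: the posterior is Gamma(α + ΣXᵢ, β + n).
Posterior mean = (α₀+S)/(β₀+n) = [n/(β₀+n)]·(S/n) + [β₀/(β₀+n)]·(α₀/β₀), so only n and β₀ enter the weight.
Weight on data w = n/(β₀+n) = 4/(5.7+4) = 4/9.7 = 0.4124.

0.4124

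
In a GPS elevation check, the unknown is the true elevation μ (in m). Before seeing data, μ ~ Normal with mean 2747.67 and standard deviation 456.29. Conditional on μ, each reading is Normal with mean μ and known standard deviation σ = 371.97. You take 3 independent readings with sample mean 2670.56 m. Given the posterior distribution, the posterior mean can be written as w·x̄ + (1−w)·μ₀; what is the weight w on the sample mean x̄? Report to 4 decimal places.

0.8187

For Normal data with known variance σ², a Normal(μ₀, σ₀²) prior on μ is conjugate. Posterior precision = 1/σ₀² + n/σ²; posterior mean is the precision-weighted average of μ₀ and x̄.
σ₀² = 456.29² = 208200.5641, σ² = 371.97² = 138361.6809. Prior precision 1/σ₀² = 1/208200.5641; data precision n/σ² = 3/138361.6809.
w = (n/σ²)/(1/σ₀² + n/σ²) = n·σ₀²/(σ² + n·σ₀²) = 3·208200.5641/(138361.6809 + 3·208200.5641) = 624601.6923/762963.3732 = 0.8187.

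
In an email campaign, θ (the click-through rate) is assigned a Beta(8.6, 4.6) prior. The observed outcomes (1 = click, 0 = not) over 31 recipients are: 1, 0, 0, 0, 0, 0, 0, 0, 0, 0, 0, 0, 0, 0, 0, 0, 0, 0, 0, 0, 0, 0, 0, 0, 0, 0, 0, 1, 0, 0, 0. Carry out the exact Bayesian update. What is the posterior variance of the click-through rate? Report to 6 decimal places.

0.004033

The Beta prior is conjugate to a Binomial/Bernoulli likelihood; the update adds successes to α and failures to β.
Posterior: Beta(α+k, β+n−k) = Beta(8.6+2, 4.6+29) = Beta(10.6, 33.6).
Var = αβ/((α+β)²(α+β+1)) = 10.6·33.6/(44.2²·45.2) = 0.004033.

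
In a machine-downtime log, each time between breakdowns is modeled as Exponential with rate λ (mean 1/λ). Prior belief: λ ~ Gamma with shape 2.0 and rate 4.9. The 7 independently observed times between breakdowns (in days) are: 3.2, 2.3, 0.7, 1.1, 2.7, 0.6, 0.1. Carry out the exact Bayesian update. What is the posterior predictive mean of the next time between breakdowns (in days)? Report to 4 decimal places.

With a Gamma(shape α, rate β) prior on the exponential rate λ, the posterior after n observations with total T = Σxᵢ is Gamma(α+n, β+T).
Sum of observations T = 10.7 days; n = 7.
Posterior: Gamma(2.0+7, 4.9+10.7) = Gamma(9.0, 15.6).
The predictive distribution for the next observation is Lomax; its mean is β/(α−1) = 15.6/8.0 = 1.9500.

1.9500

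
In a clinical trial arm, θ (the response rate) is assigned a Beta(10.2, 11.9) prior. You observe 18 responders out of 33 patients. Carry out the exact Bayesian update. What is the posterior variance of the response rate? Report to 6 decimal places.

0.004454

The Beta prior is conjugate to a Binomial/Bernoulli likelihood; the update adds successes to α and failures to β.
Posterior: Beta(α+k, β+n−k) = Beta(10.2+18, 11.9+15) = Beta(28.2, 26.9).
Var = αβ/((α+β)²(α+β+1)) = 28.2·26.9/(55.1²·56.1) = 0.004454.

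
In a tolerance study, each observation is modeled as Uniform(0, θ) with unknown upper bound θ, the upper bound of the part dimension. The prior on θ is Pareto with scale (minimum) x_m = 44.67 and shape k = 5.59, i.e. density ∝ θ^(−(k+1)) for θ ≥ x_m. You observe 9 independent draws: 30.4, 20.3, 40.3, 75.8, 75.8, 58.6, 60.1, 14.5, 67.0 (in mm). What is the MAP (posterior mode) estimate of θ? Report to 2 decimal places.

75.80

A Pareto(scale x_m, shape k) prior on the upper bound θ of Uniform(0, θ) is conjugate: posterior is Pareto(max(x_m, max xᵢ), k + n).
Sample maximum = 75.8; prior scale x_m = 44.67 → posterior scale = max = 75.80.
Posterior shape = 5.59 + 9 = 14.59.
The Pareto density is decreasing on [x_m, ∞), so the mode is x_m = 75.80.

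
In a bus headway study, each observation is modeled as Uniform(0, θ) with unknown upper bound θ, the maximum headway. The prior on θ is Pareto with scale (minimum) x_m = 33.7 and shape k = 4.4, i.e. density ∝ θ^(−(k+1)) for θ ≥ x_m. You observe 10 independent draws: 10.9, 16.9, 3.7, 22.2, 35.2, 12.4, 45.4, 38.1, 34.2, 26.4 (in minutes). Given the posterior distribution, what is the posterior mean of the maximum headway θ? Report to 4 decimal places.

A Pareto(scale x_m, shape k) prior on the upper bound θ of Uniform(0, θ) is conjugate: posterior is Pareto(max(x_m, max xᵢ), k + n).
Sample maximum = 45.4; prior scale x_m = 33.7 → posterior scale = max = 45.4.
Posterior shape = 4.4 + 10 = 14.4.
E[θ|data] = k·x_m/(k−1) = 14.4·45.4/13.4 = 48.7881.

48.7881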